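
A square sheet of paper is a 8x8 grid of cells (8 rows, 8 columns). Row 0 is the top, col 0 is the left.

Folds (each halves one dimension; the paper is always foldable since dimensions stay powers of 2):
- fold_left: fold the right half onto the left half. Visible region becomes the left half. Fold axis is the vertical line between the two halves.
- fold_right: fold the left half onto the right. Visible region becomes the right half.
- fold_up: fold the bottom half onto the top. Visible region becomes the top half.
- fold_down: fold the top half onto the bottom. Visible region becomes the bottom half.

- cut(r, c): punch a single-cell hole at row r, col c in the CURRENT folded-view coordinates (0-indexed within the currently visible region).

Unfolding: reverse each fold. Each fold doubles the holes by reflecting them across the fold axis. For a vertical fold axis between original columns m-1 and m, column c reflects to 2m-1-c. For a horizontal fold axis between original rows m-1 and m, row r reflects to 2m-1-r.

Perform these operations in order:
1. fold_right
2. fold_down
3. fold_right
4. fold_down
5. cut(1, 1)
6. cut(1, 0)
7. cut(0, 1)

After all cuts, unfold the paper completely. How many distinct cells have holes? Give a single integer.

Answer: 48

Derivation:
Op 1 fold_right: fold axis v@4; visible region now rows[0,8) x cols[4,8) = 8x4
Op 2 fold_down: fold axis h@4; visible region now rows[4,8) x cols[4,8) = 4x4
Op 3 fold_right: fold axis v@6; visible region now rows[4,8) x cols[6,8) = 4x2
Op 4 fold_down: fold axis h@6; visible region now rows[6,8) x cols[6,8) = 2x2
Op 5 cut(1, 1): punch at orig (7,7); cuts so far [(7, 7)]; region rows[6,8) x cols[6,8) = 2x2
Op 6 cut(1, 0): punch at orig (7,6); cuts so far [(7, 6), (7, 7)]; region rows[6,8) x cols[6,8) = 2x2
Op 7 cut(0, 1): punch at orig (6,7); cuts so far [(6, 7), (7, 6), (7, 7)]; region rows[6,8) x cols[6,8) = 2x2
Unfold 1 (reflect across h@6): 6 holes -> [(4, 6), (4, 7), (5, 7), (6, 7), (7, 6), (7, 7)]
Unfold 2 (reflect across v@6): 12 holes -> [(4, 4), (4, 5), (4, 6), (4, 7), (5, 4), (5, 7), (6, 4), (6, 7), (7, 4), (7, 5), (7, 6), (7, 7)]
Unfold 3 (reflect across h@4): 24 holes -> [(0, 4), (0, 5), (0, 6), (0, 7), (1, 4), (1, 7), (2, 4), (2, 7), (3, 4), (3, 5), (3, 6), (3, 7), (4, 4), (4, 5), (4, 6), (4, 7), (5, 4), (5, 7), (6, 4), (6, 7), (7, 4), (7, 5), (7, 6), (7, 7)]
Unfold 4 (reflect across v@4): 48 holes -> [(0, 0), (0, 1), (0, 2), (0, 3), (0, 4), (0, 5), (0, 6), (0, 7), (1, 0), (1, 3), (1, 4), (1, 7), (2, 0), (2, 3), (2, 4), (2, 7), (3, 0), (3, 1), (3, 2), (3, 3), (3, 4), (3, 5), (3, 6), (3, 7), (4, 0), (4, 1), (4, 2), (4, 3), (4, 4), (4, 5), (4, 6), (4, 7), (5, 0), (5, 3), (5, 4), (5, 7), (6, 0), (6, 3), (6, 4), (6, 7), (7, 0), (7, 1), (7, 2), (7, 3), (7, 4), (7, 5), (7, 6), (7, 7)]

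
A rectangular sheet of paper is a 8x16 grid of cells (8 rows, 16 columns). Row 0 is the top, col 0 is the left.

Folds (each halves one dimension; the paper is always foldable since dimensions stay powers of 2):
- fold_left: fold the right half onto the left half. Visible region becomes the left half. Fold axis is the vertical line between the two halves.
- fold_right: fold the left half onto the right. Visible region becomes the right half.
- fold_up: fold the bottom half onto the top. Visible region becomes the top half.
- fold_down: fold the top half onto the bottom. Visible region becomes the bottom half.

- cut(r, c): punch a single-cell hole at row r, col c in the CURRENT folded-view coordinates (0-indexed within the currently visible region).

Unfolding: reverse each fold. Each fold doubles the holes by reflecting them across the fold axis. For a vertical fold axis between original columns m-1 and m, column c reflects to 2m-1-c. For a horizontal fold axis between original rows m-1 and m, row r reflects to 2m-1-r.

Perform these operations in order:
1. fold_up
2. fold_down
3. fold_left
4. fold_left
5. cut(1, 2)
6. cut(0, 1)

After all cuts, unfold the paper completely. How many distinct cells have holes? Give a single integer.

Answer: 32

Derivation:
Op 1 fold_up: fold axis h@4; visible region now rows[0,4) x cols[0,16) = 4x16
Op 2 fold_down: fold axis h@2; visible region now rows[2,4) x cols[0,16) = 2x16
Op 3 fold_left: fold axis v@8; visible region now rows[2,4) x cols[0,8) = 2x8
Op 4 fold_left: fold axis v@4; visible region now rows[2,4) x cols[0,4) = 2x4
Op 5 cut(1, 2): punch at orig (3,2); cuts so far [(3, 2)]; region rows[2,4) x cols[0,4) = 2x4
Op 6 cut(0, 1): punch at orig (2,1); cuts so far [(2, 1), (3, 2)]; region rows[2,4) x cols[0,4) = 2x4
Unfold 1 (reflect across v@4): 4 holes -> [(2, 1), (2, 6), (3, 2), (3, 5)]
Unfold 2 (reflect across v@8): 8 holes -> [(2, 1), (2, 6), (2, 9), (2, 14), (3, 2), (3, 5), (3, 10), (3, 13)]
Unfold 3 (reflect across h@2): 16 holes -> [(0, 2), (0, 5), (0, 10), (0, 13), (1, 1), (1, 6), (1, 9), (1, 14), (2, 1), (2, 6), (2, 9), (2, 14), (3, 2), (3, 5), (3, 10), (3, 13)]
Unfold 4 (reflect across h@4): 32 holes -> [(0, 2), (0, 5), (0, 10), (0, 13), (1, 1), (1, 6), (1, 9), (1, 14), (2, 1), (2, 6), (2, 9), (2, 14), (3, 2), (3, 5), (3, 10), (3, 13), (4, 2), (4, 5), (4, 10), (4, 13), (5, 1), (5, 6), (5, 9), (5, 14), (6, 1), (6, 6), (6, 9), (6, 14), (7, 2), (7, 5), (7, 10), (7, 13)]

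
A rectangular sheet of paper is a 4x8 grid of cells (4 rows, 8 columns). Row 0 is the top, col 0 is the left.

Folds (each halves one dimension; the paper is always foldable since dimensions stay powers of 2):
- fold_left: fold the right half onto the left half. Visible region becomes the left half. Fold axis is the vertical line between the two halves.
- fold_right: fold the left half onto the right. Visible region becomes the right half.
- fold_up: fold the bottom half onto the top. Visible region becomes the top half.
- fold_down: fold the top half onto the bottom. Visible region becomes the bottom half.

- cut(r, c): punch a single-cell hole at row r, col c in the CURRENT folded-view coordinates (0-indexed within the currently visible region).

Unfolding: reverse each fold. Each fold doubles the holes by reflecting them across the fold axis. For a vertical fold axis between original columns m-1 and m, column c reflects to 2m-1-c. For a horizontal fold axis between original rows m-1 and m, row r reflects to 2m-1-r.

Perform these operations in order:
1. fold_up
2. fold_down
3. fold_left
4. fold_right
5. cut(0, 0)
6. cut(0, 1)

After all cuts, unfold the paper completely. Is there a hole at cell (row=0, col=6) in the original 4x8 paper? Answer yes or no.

Answer: yes

Derivation:
Op 1 fold_up: fold axis h@2; visible region now rows[0,2) x cols[0,8) = 2x8
Op 2 fold_down: fold axis h@1; visible region now rows[1,2) x cols[0,8) = 1x8
Op 3 fold_left: fold axis v@4; visible region now rows[1,2) x cols[0,4) = 1x4
Op 4 fold_right: fold axis v@2; visible region now rows[1,2) x cols[2,4) = 1x2
Op 5 cut(0, 0): punch at orig (1,2); cuts so far [(1, 2)]; region rows[1,2) x cols[2,4) = 1x2
Op 6 cut(0, 1): punch at orig (1,3); cuts so far [(1, 2), (1, 3)]; region rows[1,2) x cols[2,4) = 1x2
Unfold 1 (reflect across v@2): 4 holes -> [(1, 0), (1, 1), (1, 2), (1, 3)]
Unfold 2 (reflect across v@4): 8 holes -> [(1, 0), (1, 1), (1, 2), (1, 3), (1, 4), (1, 5), (1, 6), (1, 7)]
Unfold 3 (reflect across h@1): 16 holes -> [(0, 0), (0, 1), (0, 2), (0, 3), (0, 4), (0, 5), (0, 6), (0, 7), (1, 0), (1, 1), (1, 2), (1, 3), (1, 4), (1, 5), (1, 6), (1, 7)]
Unfold 4 (reflect across h@2): 32 holes -> [(0, 0), (0, 1), (0, 2), (0, 3), (0, 4), (0, 5), (0, 6), (0, 7), (1, 0), (1, 1), (1, 2), (1, 3), (1, 4), (1, 5), (1, 6), (1, 7), (2, 0), (2, 1), (2, 2), (2, 3), (2, 4), (2, 5), (2, 6), (2, 7), (3, 0), (3, 1), (3, 2), (3, 3), (3, 4), (3, 5), (3, 6), (3, 7)]
Holes: [(0, 0), (0, 1), (0, 2), (0, 3), (0, 4), (0, 5), (0, 6), (0, 7), (1, 0), (1, 1), (1, 2), (1, 3), (1, 4), (1, 5), (1, 6), (1, 7), (2, 0), (2, 1), (2, 2), (2, 3), (2, 4), (2, 5), (2, 6), (2, 7), (3, 0), (3, 1), (3, 2), (3, 3), (3, 4), (3, 5), (3, 6), (3, 7)]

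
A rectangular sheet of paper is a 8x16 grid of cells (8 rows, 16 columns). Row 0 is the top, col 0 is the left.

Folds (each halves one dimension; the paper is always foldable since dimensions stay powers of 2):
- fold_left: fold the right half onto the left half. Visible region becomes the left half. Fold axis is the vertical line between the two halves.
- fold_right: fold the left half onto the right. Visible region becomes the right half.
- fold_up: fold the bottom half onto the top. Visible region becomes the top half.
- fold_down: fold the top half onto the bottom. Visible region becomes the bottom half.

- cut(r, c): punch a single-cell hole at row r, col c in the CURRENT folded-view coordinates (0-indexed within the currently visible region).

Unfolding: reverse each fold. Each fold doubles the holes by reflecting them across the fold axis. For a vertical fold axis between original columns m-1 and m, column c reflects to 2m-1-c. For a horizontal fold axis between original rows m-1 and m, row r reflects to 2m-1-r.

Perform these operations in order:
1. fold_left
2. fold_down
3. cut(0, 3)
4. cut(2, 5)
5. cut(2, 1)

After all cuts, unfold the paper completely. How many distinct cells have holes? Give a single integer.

Op 1 fold_left: fold axis v@8; visible region now rows[0,8) x cols[0,8) = 8x8
Op 2 fold_down: fold axis h@4; visible region now rows[4,8) x cols[0,8) = 4x8
Op 3 cut(0, 3): punch at orig (4,3); cuts so far [(4, 3)]; region rows[4,8) x cols[0,8) = 4x8
Op 4 cut(2, 5): punch at orig (6,5); cuts so far [(4, 3), (6, 5)]; region rows[4,8) x cols[0,8) = 4x8
Op 5 cut(2, 1): punch at orig (6,1); cuts so far [(4, 3), (6, 1), (6, 5)]; region rows[4,8) x cols[0,8) = 4x8
Unfold 1 (reflect across h@4): 6 holes -> [(1, 1), (1, 5), (3, 3), (4, 3), (6, 1), (6, 5)]
Unfold 2 (reflect across v@8): 12 holes -> [(1, 1), (1, 5), (1, 10), (1, 14), (3, 3), (3, 12), (4, 3), (4, 12), (6, 1), (6, 5), (6, 10), (6, 14)]

Answer: 12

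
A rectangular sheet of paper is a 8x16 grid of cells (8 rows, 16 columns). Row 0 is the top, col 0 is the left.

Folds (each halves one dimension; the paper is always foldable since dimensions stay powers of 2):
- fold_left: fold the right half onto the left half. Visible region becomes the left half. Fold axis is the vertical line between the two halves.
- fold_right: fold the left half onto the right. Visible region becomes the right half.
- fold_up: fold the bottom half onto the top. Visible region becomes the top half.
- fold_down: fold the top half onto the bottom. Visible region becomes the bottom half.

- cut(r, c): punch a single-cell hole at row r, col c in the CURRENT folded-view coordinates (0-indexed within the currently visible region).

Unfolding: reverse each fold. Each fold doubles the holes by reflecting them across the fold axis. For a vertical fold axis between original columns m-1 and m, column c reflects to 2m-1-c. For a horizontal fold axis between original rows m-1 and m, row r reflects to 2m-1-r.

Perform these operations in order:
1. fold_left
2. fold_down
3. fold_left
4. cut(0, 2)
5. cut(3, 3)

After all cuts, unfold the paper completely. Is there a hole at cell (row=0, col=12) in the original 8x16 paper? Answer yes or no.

Op 1 fold_left: fold axis v@8; visible region now rows[0,8) x cols[0,8) = 8x8
Op 2 fold_down: fold axis h@4; visible region now rows[4,8) x cols[0,8) = 4x8
Op 3 fold_left: fold axis v@4; visible region now rows[4,8) x cols[0,4) = 4x4
Op 4 cut(0, 2): punch at orig (4,2); cuts so far [(4, 2)]; region rows[4,8) x cols[0,4) = 4x4
Op 5 cut(3, 3): punch at orig (7,3); cuts so far [(4, 2), (7, 3)]; region rows[4,8) x cols[0,4) = 4x4
Unfold 1 (reflect across v@4): 4 holes -> [(4, 2), (4, 5), (7, 3), (7, 4)]
Unfold 2 (reflect across h@4): 8 holes -> [(0, 3), (0, 4), (3, 2), (3, 5), (4, 2), (4, 5), (7, 3), (7, 4)]
Unfold 3 (reflect across v@8): 16 holes -> [(0, 3), (0, 4), (0, 11), (0, 12), (3, 2), (3, 5), (3, 10), (3, 13), (4, 2), (4, 5), (4, 10), (4, 13), (7, 3), (7, 4), (7, 11), (7, 12)]
Holes: [(0, 3), (0, 4), (0, 11), (0, 12), (3, 2), (3, 5), (3, 10), (3, 13), (4, 2), (4, 5), (4, 10), (4, 13), (7, 3), (7, 4), (7, 11), (7, 12)]

Answer: yes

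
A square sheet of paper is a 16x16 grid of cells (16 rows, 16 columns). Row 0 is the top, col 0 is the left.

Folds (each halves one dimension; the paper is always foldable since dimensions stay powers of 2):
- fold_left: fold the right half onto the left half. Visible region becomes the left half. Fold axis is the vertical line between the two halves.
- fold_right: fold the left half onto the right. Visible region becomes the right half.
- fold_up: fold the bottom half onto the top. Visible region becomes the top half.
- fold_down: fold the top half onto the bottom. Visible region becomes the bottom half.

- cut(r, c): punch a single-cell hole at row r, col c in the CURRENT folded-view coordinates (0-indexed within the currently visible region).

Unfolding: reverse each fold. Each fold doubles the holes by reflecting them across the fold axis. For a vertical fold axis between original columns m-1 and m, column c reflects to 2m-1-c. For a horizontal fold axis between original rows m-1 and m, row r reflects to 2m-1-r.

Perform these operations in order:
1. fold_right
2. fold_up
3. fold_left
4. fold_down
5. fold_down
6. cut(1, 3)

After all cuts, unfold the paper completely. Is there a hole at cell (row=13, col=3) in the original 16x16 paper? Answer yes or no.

Answer: no

Derivation:
Op 1 fold_right: fold axis v@8; visible region now rows[0,16) x cols[8,16) = 16x8
Op 2 fold_up: fold axis h@8; visible region now rows[0,8) x cols[8,16) = 8x8
Op 3 fold_left: fold axis v@12; visible region now rows[0,8) x cols[8,12) = 8x4
Op 4 fold_down: fold axis h@4; visible region now rows[4,8) x cols[8,12) = 4x4
Op 5 fold_down: fold axis h@6; visible region now rows[6,8) x cols[8,12) = 2x4
Op 6 cut(1, 3): punch at orig (7,11); cuts so far [(7, 11)]; region rows[6,8) x cols[8,12) = 2x4
Unfold 1 (reflect across h@6): 2 holes -> [(4, 11), (7, 11)]
Unfold 2 (reflect across h@4): 4 holes -> [(0, 11), (3, 11), (4, 11), (7, 11)]
Unfold 3 (reflect across v@12): 8 holes -> [(0, 11), (0, 12), (3, 11), (3, 12), (4, 11), (4, 12), (7, 11), (7, 12)]
Unfold 4 (reflect across h@8): 16 holes -> [(0, 11), (0, 12), (3, 11), (3, 12), (4, 11), (4, 12), (7, 11), (7, 12), (8, 11), (8, 12), (11, 11), (11, 12), (12, 11), (12, 12), (15, 11), (15, 12)]
Unfold 5 (reflect across v@8): 32 holes -> [(0, 3), (0, 4), (0, 11), (0, 12), (3, 3), (3, 4), (3, 11), (3, 12), (4, 3), (4, 4), (4, 11), (4, 12), (7, 3), (7, 4), (7, 11), (7, 12), (8, 3), (8, 4), (8, 11), (8, 12), (11, 3), (11, 4), (11, 11), (11, 12), (12, 3), (12, 4), (12, 11), (12, 12), (15, 3), (15, 4), (15, 11), (15, 12)]
Holes: [(0, 3), (0, 4), (0, 11), (0, 12), (3, 3), (3, 4), (3, 11), (3, 12), (4, 3), (4, 4), (4, 11), (4, 12), (7, 3), (7, 4), (7, 11), (7, 12), (8, 3), (8, 4), (8, 11), (8, 12), (11, 3), (11, 4), (11, 11), (11, 12), (12, 3), (12, 4), (12, 11), (12, 12), (15, 3), (15, 4), (15, 11), (15, 12)]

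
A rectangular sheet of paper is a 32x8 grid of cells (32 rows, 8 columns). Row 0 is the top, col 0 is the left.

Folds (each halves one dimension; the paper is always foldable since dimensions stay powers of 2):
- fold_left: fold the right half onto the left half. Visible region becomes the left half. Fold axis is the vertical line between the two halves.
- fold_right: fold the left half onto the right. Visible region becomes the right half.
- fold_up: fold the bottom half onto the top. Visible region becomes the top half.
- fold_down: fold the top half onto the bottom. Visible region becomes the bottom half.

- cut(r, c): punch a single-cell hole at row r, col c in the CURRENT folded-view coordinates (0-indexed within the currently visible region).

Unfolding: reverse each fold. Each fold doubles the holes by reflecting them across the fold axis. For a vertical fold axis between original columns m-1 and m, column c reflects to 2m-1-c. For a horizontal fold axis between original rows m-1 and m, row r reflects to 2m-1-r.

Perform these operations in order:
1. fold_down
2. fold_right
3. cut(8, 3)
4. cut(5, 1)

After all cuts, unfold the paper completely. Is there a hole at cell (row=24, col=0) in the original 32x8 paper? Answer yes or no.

Op 1 fold_down: fold axis h@16; visible region now rows[16,32) x cols[0,8) = 16x8
Op 2 fold_right: fold axis v@4; visible region now rows[16,32) x cols[4,8) = 16x4
Op 3 cut(8, 3): punch at orig (24,7); cuts so far [(24, 7)]; region rows[16,32) x cols[4,8) = 16x4
Op 4 cut(5, 1): punch at orig (21,5); cuts so far [(21, 5), (24, 7)]; region rows[16,32) x cols[4,8) = 16x4
Unfold 1 (reflect across v@4): 4 holes -> [(21, 2), (21, 5), (24, 0), (24, 7)]
Unfold 2 (reflect across h@16): 8 holes -> [(7, 0), (7, 7), (10, 2), (10, 5), (21, 2), (21, 5), (24, 0), (24, 7)]
Holes: [(7, 0), (7, 7), (10, 2), (10, 5), (21, 2), (21, 5), (24, 0), (24, 7)]

Answer: yes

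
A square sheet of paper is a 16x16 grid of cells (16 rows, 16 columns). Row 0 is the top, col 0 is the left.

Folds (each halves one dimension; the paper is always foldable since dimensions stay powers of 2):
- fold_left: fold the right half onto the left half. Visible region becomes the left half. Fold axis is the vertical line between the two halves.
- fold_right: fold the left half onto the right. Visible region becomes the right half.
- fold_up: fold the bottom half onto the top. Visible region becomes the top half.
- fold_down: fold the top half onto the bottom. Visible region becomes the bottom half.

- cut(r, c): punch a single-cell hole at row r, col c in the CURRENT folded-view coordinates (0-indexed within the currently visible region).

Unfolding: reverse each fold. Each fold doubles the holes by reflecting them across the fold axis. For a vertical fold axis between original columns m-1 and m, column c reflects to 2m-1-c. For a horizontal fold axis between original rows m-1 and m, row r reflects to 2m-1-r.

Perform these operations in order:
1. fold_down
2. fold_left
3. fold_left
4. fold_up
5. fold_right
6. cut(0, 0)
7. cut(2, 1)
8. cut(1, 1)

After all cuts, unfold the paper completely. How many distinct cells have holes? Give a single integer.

Op 1 fold_down: fold axis h@8; visible region now rows[8,16) x cols[0,16) = 8x16
Op 2 fold_left: fold axis v@8; visible region now rows[8,16) x cols[0,8) = 8x8
Op 3 fold_left: fold axis v@4; visible region now rows[8,16) x cols[0,4) = 8x4
Op 4 fold_up: fold axis h@12; visible region now rows[8,12) x cols[0,4) = 4x4
Op 5 fold_right: fold axis v@2; visible region now rows[8,12) x cols[2,4) = 4x2
Op 6 cut(0, 0): punch at orig (8,2); cuts so far [(8, 2)]; region rows[8,12) x cols[2,4) = 4x2
Op 7 cut(2, 1): punch at orig (10,3); cuts so far [(8, 2), (10, 3)]; region rows[8,12) x cols[2,4) = 4x2
Op 8 cut(1, 1): punch at orig (9,3); cuts so far [(8, 2), (9, 3), (10, 3)]; region rows[8,12) x cols[2,4) = 4x2
Unfold 1 (reflect across v@2): 6 holes -> [(8, 1), (8, 2), (9, 0), (9, 3), (10, 0), (10, 3)]
Unfold 2 (reflect across h@12): 12 holes -> [(8, 1), (8, 2), (9, 0), (9, 3), (10, 0), (10, 3), (13, 0), (13, 3), (14, 0), (14, 3), (15, 1), (15, 2)]
Unfold 3 (reflect across v@4): 24 holes -> [(8, 1), (8, 2), (8, 5), (8, 6), (9, 0), (9, 3), (9, 4), (9, 7), (10, 0), (10, 3), (10, 4), (10, 7), (13, 0), (13, 3), (13, 4), (13, 7), (14, 0), (14, 3), (14, 4), (14, 7), (15, 1), (15, 2), (15, 5), (15, 6)]
Unfold 4 (reflect across v@8): 48 holes -> [(8, 1), (8, 2), (8, 5), (8, 6), (8, 9), (8, 10), (8, 13), (8, 14), (9, 0), (9, 3), (9, 4), (9, 7), (9, 8), (9, 11), (9, 12), (9, 15), (10, 0), (10, 3), (10, 4), (10, 7), (10, 8), (10, 11), (10, 12), (10, 15), (13, 0), (13, 3), (13, 4), (13, 7), (13, 8), (13, 11), (13, 12), (13, 15), (14, 0), (14, 3), (14, 4), (14, 7), (14, 8), (14, 11), (14, 12), (14, 15), (15, 1), (15, 2), (15, 5), (15, 6), (15, 9), (15, 10), (15, 13), (15, 14)]
Unfold 5 (reflect across h@8): 96 holes -> [(0, 1), (0, 2), (0, 5), (0, 6), (0, 9), (0, 10), (0, 13), (0, 14), (1, 0), (1, 3), (1, 4), (1, 7), (1, 8), (1, 11), (1, 12), (1, 15), (2, 0), (2, 3), (2, 4), (2, 7), (2, 8), (2, 11), (2, 12), (2, 15), (5, 0), (5, 3), (5, 4), (5, 7), (5, 8), (5, 11), (5, 12), (5, 15), (6, 0), (6, 3), (6, 4), (6, 7), (6, 8), (6, 11), (6, 12), (6, 15), (7, 1), (7, 2), (7, 5), (7, 6), (7, 9), (7, 10), (7, 13), (7, 14), (8, 1), (8, 2), (8, 5), (8, 6), (8, 9), (8, 10), (8, 13), (8, 14), (9, 0), (9, 3), (9, 4), (9, 7), (9, 8), (9, 11), (9, 12), (9, 15), (10, 0), (10, 3), (10, 4), (10, 7), (10, 8), (10, 11), (10, 12), (10, 15), (13, 0), (13, 3), (13, 4), (13, 7), (13, 8), (13, 11), (13, 12), (13, 15), (14, 0), (14, 3), (14, 4), (14, 7), (14, 8), (14, 11), (14, 12), (14, 15), (15, 1), (15, 2), (15, 5), (15, 6), (15, 9), (15, 10), (15, 13), (15, 14)]

Answer: 96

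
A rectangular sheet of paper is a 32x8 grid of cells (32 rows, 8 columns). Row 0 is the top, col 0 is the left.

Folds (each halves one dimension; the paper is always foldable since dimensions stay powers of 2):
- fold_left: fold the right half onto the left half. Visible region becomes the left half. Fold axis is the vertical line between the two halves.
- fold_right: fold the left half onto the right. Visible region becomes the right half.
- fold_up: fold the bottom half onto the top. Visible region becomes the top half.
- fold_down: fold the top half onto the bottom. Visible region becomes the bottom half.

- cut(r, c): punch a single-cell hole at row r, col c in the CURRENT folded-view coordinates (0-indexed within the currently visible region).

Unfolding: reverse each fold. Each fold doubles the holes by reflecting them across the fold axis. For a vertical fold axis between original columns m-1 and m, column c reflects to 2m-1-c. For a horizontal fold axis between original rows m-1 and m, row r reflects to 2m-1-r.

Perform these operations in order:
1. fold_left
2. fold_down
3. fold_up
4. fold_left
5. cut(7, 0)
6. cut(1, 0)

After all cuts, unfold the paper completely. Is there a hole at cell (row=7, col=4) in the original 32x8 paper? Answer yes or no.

Answer: yes

Derivation:
Op 1 fold_left: fold axis v@4; visible region now rows[0,32) x cols[0,4) = 32x4
Op 2 fold_down: fold axis h@16; visible region now rows[16,32) x cols[0,4) = 16x4
Op 3 fold_up: fold axis h@24; visible region now rows[16,24) x cols[0,4) = 8x4
Op 4 fold_left: fold axis v@2; visible region now rows[16,24) x cols[0,2) = 8x2
Op 5 cut(7, 0): punch at orig (23,0); cuts so far [(23, 0)]; region rows[16,24) x cols[0,2) = 8x2
Op 6 cut(1, 0): punch at orig (17,0); cuts so far [(17, 0), (23, 0)]; region rows[16,24) x cols[0,2) = 8x2
Unfold 1 (reflect across v@2): 4 holes -> [(17, 0), (17, 3), (23, 0), (23, 3)]
Unfold 2 (reflect across h@24): 8 holes -> [(17, 0), (17, 3), (23, 0), (23, 3), (24, 0), (24, 3), (30, 0), (30, 3)]
Unfold 3 (reflect across h@16): 16 holes -> [(1, 0), (1, 3), (7, 0), (7, 3), (8, 0), (8, 3), (14, 0), (14, 3), (17, 0), (17, 3), (23, 0), (23, 3), (24, 0), (24, 3), (30, 0), (30, 3)]
Unfold 4 (reflect across v@4): 32 holes -> [(1, 0), (1, 3), (1, 4), (1, 7), (7, 0), (7, 3), (7, 4), (7, 7), (8, 0), (8, 3), (8, 4), (8, 7), (14, 0), (14, 3), (14, 4), (14, 7), (17, 0), (17, 3), (17, 4), (17, 7), (23, 0), (23, 3), (23, 4), (23, 7), (24, 0), (24, 3), (24, 4), (24, 7), (30, 0), (30, 3), (30, 4), (30, 7)]
Holes: [(1, 0), (1, 3), (1, 4), (1, 7), (7, 0), (7, 3), (7, 4), (7, 7), (8, 0), (8, 3), (8, 4), (8, 7), (14, 0), (14, 3), (14, 4), (14, 7), (17, 0), (17, 3), (17, 4), (17, 7), (23, 0), (23, 3), (23, 4), (23, 7), (24, 0), (24, 3), (24, 4), (24, 7), (30, 0), (30, 3), (30, 4), (30, 7)]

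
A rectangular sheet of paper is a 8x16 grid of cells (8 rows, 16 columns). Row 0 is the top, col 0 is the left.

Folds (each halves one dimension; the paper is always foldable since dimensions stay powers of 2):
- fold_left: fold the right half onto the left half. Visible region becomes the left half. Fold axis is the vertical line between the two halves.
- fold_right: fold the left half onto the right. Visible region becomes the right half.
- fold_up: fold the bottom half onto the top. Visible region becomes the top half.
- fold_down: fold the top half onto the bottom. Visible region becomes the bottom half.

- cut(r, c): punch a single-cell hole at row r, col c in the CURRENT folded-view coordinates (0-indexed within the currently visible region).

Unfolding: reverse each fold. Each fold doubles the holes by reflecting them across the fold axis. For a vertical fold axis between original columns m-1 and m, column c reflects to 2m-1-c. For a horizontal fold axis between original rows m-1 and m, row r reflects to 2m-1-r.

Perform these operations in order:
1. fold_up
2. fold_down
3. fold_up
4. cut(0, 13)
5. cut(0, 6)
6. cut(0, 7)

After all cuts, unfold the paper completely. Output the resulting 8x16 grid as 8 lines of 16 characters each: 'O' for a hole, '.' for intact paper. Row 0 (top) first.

Answer: ......OO.....O..
......OO.....O..
......OO.....O..
......OO.....O..
......OO.....O..
......OO.....O..
......OO.....O..
......OO.....O..

Derivation:
Op 1 fold_up: fold axis h@4; visible region now rows[0,4) x cols[0,16) = 4x16
Op 2 fold_down: fold axis h@2; visible region now rows[2,4) x cols[0,16) = 2x16
Op 3 fold_up: fold axis h@3; visible region now rows[2,3) x cols[0,16) = 1x16
Op 4 cut(0, 13): punch at orig (2,13); cuts so far [(2, 13)]; region rows[2,3) x cols[0,16) = 1x16
Op 5 cut(0, 6): punch at orig (2,6); cuts so far [(2, 6), (2, 13)]; region rows[2,3) x cols[0,16) = 1x16
Op 6 cut(0, 7): punch at orig (2,7); cuts so far [(2, 6), (2, 7), (2, 13)]; region rows[2,3) x cols[0,16) = 1x16
Unfold 1 (reflect across h@3): 6 holes -> [(2, 6), (2, 7), (2, 13), (3, 6), (3, 7), (3, 13)]
Unfold 2 (reflect across h@2): 12 holes -> [(0, 6), (0, 7), (0, 13), (1, 6), (1, 7), (1, 13), (2, 6), (2, 7), (2, 13), (3, 6), (3, 7), (3, 13)]
Unfold 3 (reflect across h@4): 24 holes -> [(0, 6), (0, 7), (0, 13), (1, 6), (1, 7), (1, 13), (2, 6), (2, 7), (2, 13), (3, 6), (3, 7), (3, 13), (4, 6), (4, 7), (4, 13), (5, 6), (5, 7), (5, 13), (6, 6), (6, 7), (6, 13), (7, 6), (7, 7), (7, 13)]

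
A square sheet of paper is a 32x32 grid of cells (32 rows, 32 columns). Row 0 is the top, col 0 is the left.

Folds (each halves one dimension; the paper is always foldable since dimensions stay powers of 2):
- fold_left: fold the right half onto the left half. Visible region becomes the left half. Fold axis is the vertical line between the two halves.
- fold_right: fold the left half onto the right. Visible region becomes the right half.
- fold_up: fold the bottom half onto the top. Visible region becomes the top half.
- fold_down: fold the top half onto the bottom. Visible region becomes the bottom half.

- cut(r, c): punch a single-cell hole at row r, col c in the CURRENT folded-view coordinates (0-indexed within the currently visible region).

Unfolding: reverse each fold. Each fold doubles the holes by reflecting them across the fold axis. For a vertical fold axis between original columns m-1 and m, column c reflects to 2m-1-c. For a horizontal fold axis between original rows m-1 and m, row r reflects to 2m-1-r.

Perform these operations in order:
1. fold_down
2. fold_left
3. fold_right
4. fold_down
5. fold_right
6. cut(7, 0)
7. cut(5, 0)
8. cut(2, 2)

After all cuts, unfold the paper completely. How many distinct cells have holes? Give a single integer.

Op 1 fold_down: fold axis h@16; visible region now rows[16,32) x cols[0,32) = 16x32
Op 2 fold_left: fold axis v@16; visible region now rows[16,32) x cols[0,16) = 16x16
Op 3 fold_right: fold axis v@8; visible region now rows[16,32) x cols[8,16) = 16x8
Op 4 fold_down: fold axis h@24; visible region now rows[24,32) x cols[8,16) = 8x8
Op 5 fold_right: fold axis v@12; visible region now rows[24,32) x cols[12,16) = 8x4
Op 6 cut(7, 0): punch at orig (31,12); cuts so far [(31, 12)]; region rows[24,32) x cols[12,16) = 8x4
Op 7 cut(5, 0): punch at orig (29,12); cuts so far [(29, 12), (31, 12)]; region rows[24,32) x cols[12,16) = 8x4
Op 8 cut(2, 2): punch at orig (26,14); cuts so far [(26, 14), (29, 12), (31, 12)]; region rows[24,32) x cols[12,16) = 8x4
Unfold 1 (reflect across v@12): 6 holes -> [(26, 9), (26, 14), (29, 11), (29, 12), (31, 11), (31, 12)]
Unfold 2 (reflect across h@24): 12 holes -> [(16, 11), (16, 12), (18, 11), (18, 12), (21, 9), (21, 14), (26, 9), (26, 14), (29, 11), (29, 12), (31, 11), (31, 12)]
Unfold 3 (reflect across v@8): 24 holes -> [(16, 3), (16, 4), (16, 11), (16, 12), (18, 3), (18, 4), (18, 11), (18, 12), (21, 1), (21, 6), (21, 9), (21, 14), (26, 1), (26, 6), (26, 9), (26, 14), (29, 3), (29, 4), (29, 11), (29, 12), (31, 3), (31, 4), (31, 11), (31, 12)]
Unfold 4 (reflect across v@16): 48 holes -> [(16, 3), (16, 4), (16, 11), (16, 12), (16, 19), (16, 20), (16, 27), (16, 28), (18, 3), (18, 4), (18, 11), (18, 12), (18, 19), (18, 20), (18, 27), (18, 28), (21, 1), (21, 6), (21, 9), (21, 14), (21, 17), (21, 22), (21, 25), (21, 30), (26, 1), (26, 6), (26, 9), (26, 14), (26, 17), (26, 22), (26, 25), (26, 30), (29, 3), (29, 4), (29, 11), (29, 12), (29, 19), (29, 20), (29, 27), (29, 28), (31, 3), (31, 4), (31, 11), (31, 12), (31, 19), (31, 20), (31, 27), (31, 28)]
Unfold 5 (reflect across h@16): 96 holes -> [(0, 3), (0, 4), (0, 11), (0, 12), (0, 19), (0, 20), (0, 27), (0, 28), (2, 3), (2, 4), (2, 11), (2, 12), (2, 19), (2, 20), (2, 27), (2, 28), (5, 1), (5, 6), (5, 9), (5, 14), (5, 17), (5, 22), (5, 25), (5, 30), (10, 1), (10, 6), (10, 9), (10, 14), (10, 17), (10, 22), (10, 25), (10, 30), (13, 3), (13, 4), (13, 11), (13, 12), (13, 19), (13, 20), (13, 27), (13, 28), (15, 3), (15, 4), (15, 11), (15, 12), (15, 19), (15, 20), (15, 27), (15, 28), (16, 3), (16, 4), (16, 11), (16, 12), (16, 19), (16, 20), (16, 27), (16, 28), (18, 3), (18, 4), (18, 11), (18, 12), (18, 19), (18, 20), (18, 27), (18, 28), (21, 1), (21, 6), (21, 9), (21, 14), (21, 17), (21, 22), (21, 25), (21, 30), (26, 1), (26, 6), (26, 9), (26, 14), (26, 17), (26, 22), (26, 25), (26, 30), (29, 3), (29, 4), (29, 11), (29, 12), (29, 19), (29, 20), (29, 27), (29, 28), (31, 3), (31, 4), (31, 11), (31, 12), (31, 19), (31, 20), (31, 27), (31, 28)]

Answer: 96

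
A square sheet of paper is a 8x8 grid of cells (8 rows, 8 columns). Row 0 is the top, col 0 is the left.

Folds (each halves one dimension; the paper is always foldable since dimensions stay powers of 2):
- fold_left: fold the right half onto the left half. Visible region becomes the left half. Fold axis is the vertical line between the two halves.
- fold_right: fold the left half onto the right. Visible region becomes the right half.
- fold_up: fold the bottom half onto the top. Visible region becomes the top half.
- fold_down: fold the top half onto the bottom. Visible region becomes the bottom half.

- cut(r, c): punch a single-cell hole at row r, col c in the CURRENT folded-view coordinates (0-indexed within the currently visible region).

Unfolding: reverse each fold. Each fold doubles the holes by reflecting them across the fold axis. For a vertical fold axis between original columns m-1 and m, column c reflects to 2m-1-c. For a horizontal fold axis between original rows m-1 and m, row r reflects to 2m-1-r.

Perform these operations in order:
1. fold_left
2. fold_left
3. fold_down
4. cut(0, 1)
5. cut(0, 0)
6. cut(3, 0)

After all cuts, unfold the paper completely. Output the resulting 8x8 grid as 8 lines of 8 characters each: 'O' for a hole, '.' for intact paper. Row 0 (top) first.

Answer: O..OO..O
........
........
OOOOOOOO
OOOOOOOO
........
........
O..OO..O

Derivation:
Op 1 fold_left: fold axis v@4; visible region now rows[0,8) x cols[0,4) = 8x4
Op 2 fold_left: fold axis v@2; visible region now rows[0,8) x cols[0,2) = 8x2
Op 3 fold_down: fold axis h@4; visible region now rows[4,8) x cols[0,2) = 4x2
Op 4 cut(0, 1): punch at orig (4,1); cuts so far [(4, 1)]; region rows[4,8) x cols[0,2) = 4x2
Op 5 cut(0, 0): punch at orig (4,0); cuts so far [(4, 0), (4, 1)]; region rows[4,8) x cols[0,2) = 4x2
Op 6 cut(3, 0): punch at orig (7,0); cuts so far [(4, 0), (4, 1), (7, 0)]; region rows[4,8) x cols[0,2) = 4x2
Unfold 1 (reflect across h@4): 6 holes -> [(0, 0), (3, 0), (3, 1), (4, 0), (4, 1), (7, 0)]
Unfold 2 (reflect across v@2): 12 holes -> [(0, 0), (0, 3), (3, 0), (3, 1), (3, 2), (3, 3), (4, 0), (4, 1), (4, 2), (4, 3), (7, 0), (7, 3)]
Unfold 3 (reflect across v@4): 24 holes -> [(0, 0), (0, 3), (0, 4), (0, 7), (3, 0), (3, 1), (3, 2), (3, 3), (3, 4), (3, 5), (3, 6), (3, 7), (4, 0), (4, 1), (4, 2), (4, 3), (4, 4), (4, 5), (4, 6), (4, 7), (7, 0), (7, 3), (7, 4), (7, 7)]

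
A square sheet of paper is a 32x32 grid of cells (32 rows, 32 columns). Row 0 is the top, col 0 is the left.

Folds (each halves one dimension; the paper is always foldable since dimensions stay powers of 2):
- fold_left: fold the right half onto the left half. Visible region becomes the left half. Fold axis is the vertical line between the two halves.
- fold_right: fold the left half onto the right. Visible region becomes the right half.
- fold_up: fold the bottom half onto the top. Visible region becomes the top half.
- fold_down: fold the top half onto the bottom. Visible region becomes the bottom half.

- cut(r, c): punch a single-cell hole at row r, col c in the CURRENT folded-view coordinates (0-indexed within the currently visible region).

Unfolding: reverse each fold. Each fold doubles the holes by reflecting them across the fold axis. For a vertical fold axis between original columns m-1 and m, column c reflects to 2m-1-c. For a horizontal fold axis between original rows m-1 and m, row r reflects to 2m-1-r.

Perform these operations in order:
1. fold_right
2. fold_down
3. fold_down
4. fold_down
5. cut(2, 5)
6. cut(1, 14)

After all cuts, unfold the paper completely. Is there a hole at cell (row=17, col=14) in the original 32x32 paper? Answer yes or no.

Answer: no

Derivation:
Op 1 fold_right: fold axis v@16; visible region now rows[0,32) x cols[16,32) = 32x16
Op 2 fold_down: fold axis h@16; visible region now rows[16,32) x cols[16,32) = 16x16
Op 3 fold_down: fold axis h@24; visible region now rows[24,32) x cols[16,32) = 8x16
Op 4 fold_down: fold axis h@28; visible region now rows[28,32) x cols[16,32) = 4x16
Op 5 cut(2, 5): punch at orig (30,21); cuts so far [(30, 21)]; region rows[28,32) x cols[16,32) = 4x16
Op 6 cut(1, 14): punch at orig (29,30); cuts so far [(29, 30), (30, 21)]; region rows[28,32) x cols[16,32) = 4x16
Unfold 1 (reflect across h@28): 4 holes -> [(25, 21), (26, 30), (29, 30), (30, 21)]
Unfold 2 (reflect across h@24): 8 holes -> [(17, 21), (18, 30), (21, 30), (22, 21), (25, 21), (26, 30), (29, 30), (30, 21)]
Unfold 3 (reflect across h@16): 16 holes -> [(1, 21), (2, 30), (5, 30), (6, 21), (9, 21), (10, 30), (13, 30), (14, 21), (17, 21), (18, 30), (21, 30), (22, 21), (25, 21), (26, 30), (29, 30), (30, 21)]
Unfold 4 (reflect across v@16): 32 holes -> [(1, 10), (1, 21), (2, 1), (2, 30), (5, 1), (5, 30), (6, 10), (6, 21), (9, 10), (9, 21), (10, 1), (10, 30), (13, 1), (13, 30), (14, 10), (14, 21), (17, 10), (17, 21), (18, 1), (18, 30), (21, 1), (21, 30), (22, 10), (22, 21), (25, 10), (25, 21), (26, 1), (26, 30), (29, 1), (29, 30), (30, 10), (30, 21)]
Holes: [(1, 10), (1, 21), (2, 1), (2, 30), (5, 1), (5, 30), (6, 10), (6, 21), (9, 10), (9, 21), (10, 1), (10, 30), (13, 1), (13, 30), (14, 10), (14, 21), (17, 10), (17, 21), (18, 1), (18, 30), (21, 1), (21, 30), (22, 10), (22, 21), (25, 10), (25, 21), (26, 1), (26, 30), (29, 1), (29, 30), (30, 10), (30, 21)]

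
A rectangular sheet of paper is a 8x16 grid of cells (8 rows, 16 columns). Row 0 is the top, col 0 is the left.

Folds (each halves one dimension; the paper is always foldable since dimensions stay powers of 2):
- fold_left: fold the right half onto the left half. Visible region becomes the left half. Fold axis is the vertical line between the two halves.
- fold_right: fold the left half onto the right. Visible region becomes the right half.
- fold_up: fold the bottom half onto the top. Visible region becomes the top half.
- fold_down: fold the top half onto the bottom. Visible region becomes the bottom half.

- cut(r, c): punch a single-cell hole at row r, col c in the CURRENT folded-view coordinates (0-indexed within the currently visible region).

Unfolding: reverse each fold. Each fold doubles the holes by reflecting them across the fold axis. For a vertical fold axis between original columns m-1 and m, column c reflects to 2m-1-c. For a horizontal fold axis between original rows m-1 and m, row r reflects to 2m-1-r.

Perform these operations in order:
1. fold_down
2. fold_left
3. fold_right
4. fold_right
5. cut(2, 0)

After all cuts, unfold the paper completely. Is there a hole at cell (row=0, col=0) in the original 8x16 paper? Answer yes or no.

Answer: no

Derivation:
Op 1 fold_down: fold axis h@4; visible region now rows[4,8) x cols[0,16) = 4x16
Op 2 fold_left: fold axis v@8; visible region now rows[4,8) x cols[0,8) = 4x8
Op 3 fold_right: fold axis v@4; visible region now rows[4,8) x cols[4,8) = 4x4
Op 4 fold_right: fold axis v@6; visible region now rows[4,8) x cols[6,8) = 4x2
Op 5 cut(2, 0): punch at orig (6,6); cuts so far [(6, 6)]; region rows[4,8) x cols[6,8) = 4x2
Unfold 1 (reflect across v@6): 2 holes -> [(6, 5), (6, 6)]
Unfold 2 (reflect across v@4): 4 holes -> [(6, 1), (6, 2), (6, 5), (6, 6)]
Unfold 3 (reflect across v@8): 8 holes -> [(6, 1), (6, 2), (6, 5), (6, 6), (6, 9), (6, 10), (6, 13), (6, 14)]
Unfold 4 (reflect across h@4): 16 holes -> [(1, 1), (1, 2), (1, 5), (1, 6), (1, 9), (1, 10), (1, 13), (1, 14), (6, 1), (6, 2), (6, 5), (6, 6), (6, 9), (6, 10), (6, 13), (6, 14)]
Holes: [(1, 1), (1, 2), (1, 5), (1, 6), (1, 9), (1, 10), (1, 13), (1, 14), (6, 1), (6, 2), (6, 5), (6, 6), (6, 9), (6, 10), (6, 13), (6, 14)]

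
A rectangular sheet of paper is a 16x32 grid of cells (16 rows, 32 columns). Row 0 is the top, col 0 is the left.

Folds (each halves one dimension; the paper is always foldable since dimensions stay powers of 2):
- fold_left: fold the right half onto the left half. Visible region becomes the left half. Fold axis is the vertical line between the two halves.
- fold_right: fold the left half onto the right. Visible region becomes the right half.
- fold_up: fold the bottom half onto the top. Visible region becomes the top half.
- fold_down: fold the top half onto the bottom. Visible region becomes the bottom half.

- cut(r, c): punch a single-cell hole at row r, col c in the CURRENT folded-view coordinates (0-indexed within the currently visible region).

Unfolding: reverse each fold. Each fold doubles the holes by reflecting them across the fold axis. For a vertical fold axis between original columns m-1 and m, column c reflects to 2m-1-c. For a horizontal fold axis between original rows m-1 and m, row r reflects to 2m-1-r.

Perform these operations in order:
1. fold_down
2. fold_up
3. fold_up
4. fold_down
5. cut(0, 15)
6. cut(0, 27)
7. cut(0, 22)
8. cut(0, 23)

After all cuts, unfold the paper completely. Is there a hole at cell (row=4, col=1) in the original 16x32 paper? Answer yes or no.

Answer: no

Derivation:
Op 1 fold_down: fold axis h@8; visible region now rows[8,16) x cols[0,32) = 8x32
Op 2 fold_up: fold axis h@12; visible region now rows[8,12) x cols[0,32) = 4x32
Op 3 fold_up: fold axis h@10; visible region now rows[8,10) x cols[0,32) = 2x32
Op 4 fold_down: fold axis h@9; visible region now rows[9,10) x cols[0,32) = 1x32
Op 5 cut(0, 15): punch at orig (9,15); cuts so far [(9, 15)]; region rows[9,10) x cols[0,32) = 1x32
Op 6 cut(0, 27): punch at orig (9,27); cuts so far [(9, 15), (9, 27)]; region rows[9,10) x cols[0,32) = 1x32
Op 7 cut(0, 22): punch at orig (9,22); cuts so far [(9, 15), (9, 22), (9, 27)]; region rows[9,10) x cols[0,32) = 1x32
Op 8 cut(0, 23): punch at orig (9,23); cuts so far [(9, 15), (9, 22), (9, 23), (9, 27)]; region rows[9,10) x cols[0,32) = 1x32
Unfold 1 (reflect across h@9): 8 holes -> [(8, 15), (8, 22), (8, 23), (8, 27), (9, 15), (9, 22), (9, 23), (9, 27)]
Unfold 2 (reflect across h@10): 16 holes -> [(8, 15), (8, 22), (8, 23), (8, 27), (9, 15), (9, 22), (9, 23), (9, 27), (10, 15), (10, 22), (10, 23), (10, 27), (11, 15), (11, 22), (11, 23), (11, 27)]
Unfold 3 (reflect across h@12): 32 holes -> [(8, 15), (8, 22), (8, 23), (8, 27), (9, 15), (9, 22), (9, 23), (9, 27), (10, 15), (10, 22), (10, 23), (10, 27), (11, 15), (11, 22), (11, 23), (11, 27), (12, 15), (12, 22), (12, 23), (12, 27), (13, 15), (13, 22), (13, 23), (13, 27), (14, 15), (14, 22), (14, 23), (14, 27), (15, 15), (15, 22), (15, 23), (15, 27)]
Unfold 4 (reflect across h@8): 64 holes -> [(0, 15), (0, 22), (0, 23), (0, 27), (1, 15), (1, 22), (1, 23), (1, 27), (2, 15), (2, 22), (2, 23), (2, 27), (3, 15), (3, 22), (3, 23), (3, 27), (4, 15), (4, 22), (4, 23), (4, 27), (5, 15), (5, 22), (5, 23), (5, 27), (6, 15), (6, 22), (6, 23), (6, 27), (7, 15), (7, 22), (7, 23), (7, 27), (8, 15), (8, 22), (8, 23), (8, 27), (9, 15), (9, 22), (9, 23), (9, 27), (10, 15), (10, 22), (10, 23), (10, 27), (11, 15), (11, 22), (11, 23), (11, 27), (12, 15), (12, 22), (12, 23), (12, 27), (13, 15), (13, 22), (13, 23), (13, 27), (14, 15), (14, 22), (14, 23), (14, 27), (15, 15), (15, 22), (15, 23), (15, 27)]
Holes: [(0, 15), (0, 22), (0, 23), (0, 27), (1, 15), (1, 22), (1, 23), (1, 27), (2, 15), (2, 22), (2, 23), (2, 27), (3, 15), (3, 22), (3, 23), (3, 27), (4, 15), (4, 22), (4, 23), (4, 27), (5, 15), (5, 22), (5, 23), (5, 27), (6, 15), (6, 22), (6, 23), (6, 27), (7, 15), (7, 22), (7, 23), (7, 27), (8, 15), (8, 22), (8, 23), (8, 27), (9, 15), (9, 22), (9, 23), (9, 27), (10, 15), (10, 22), (10, 23), (10, 27), (11, 15), (11, 22), (11, 23), (11, 27), (12, 15), (12, 22), (12, 23), (12, 27), (13, 15), (13, 22), (13, 23), (13, 27), (14, 15), (14, 22), (14, 23), (14, 27), (15, 15), (15, 22), (15, 23), (15, 27)]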